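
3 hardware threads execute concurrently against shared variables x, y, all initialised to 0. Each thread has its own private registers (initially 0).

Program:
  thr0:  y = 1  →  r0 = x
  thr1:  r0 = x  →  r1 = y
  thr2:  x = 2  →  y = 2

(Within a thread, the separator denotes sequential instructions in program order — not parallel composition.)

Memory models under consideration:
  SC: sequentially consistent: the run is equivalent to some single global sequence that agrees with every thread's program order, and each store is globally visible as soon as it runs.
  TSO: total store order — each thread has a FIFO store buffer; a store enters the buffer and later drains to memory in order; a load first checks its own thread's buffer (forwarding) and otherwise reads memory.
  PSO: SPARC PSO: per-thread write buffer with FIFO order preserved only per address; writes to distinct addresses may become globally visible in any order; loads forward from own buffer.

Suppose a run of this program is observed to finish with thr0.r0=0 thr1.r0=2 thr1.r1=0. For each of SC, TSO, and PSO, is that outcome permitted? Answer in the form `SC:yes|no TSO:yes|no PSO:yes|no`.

outcome vector order: (thr0.r0,thr1.r0,thr1.r1)
SC: 11 outcomes — {(0,0,0); (0,0,1); (0,0,2); (0,2,1); (0,2,2); (2,0,0); (2,0,1); (2,0,2); (2,2,0); (2,2,1); (2,2,2)}
TSO: 12 outcomes — {(0,0,0); (0,0,1); (0,0,2); (0,2,0); (0,2,1); (0,2,2); (2,0,0); (2,0,1); (2,0,2); (2,2,0); (2,2,1); (2,2,2)}
PSO: 12 outcomes — {(0,0,0); (0,0,1); (0,0,2); (0,2,0); (0,2,1); (0,2,2); (2,0,0); (2,0,1); (2,0,2); (2,2,0); (2,2,1); (2,2,2)}
target (0,2,0) ∈ {TSO,PSO}

SC:no TSO:yes PSO:yes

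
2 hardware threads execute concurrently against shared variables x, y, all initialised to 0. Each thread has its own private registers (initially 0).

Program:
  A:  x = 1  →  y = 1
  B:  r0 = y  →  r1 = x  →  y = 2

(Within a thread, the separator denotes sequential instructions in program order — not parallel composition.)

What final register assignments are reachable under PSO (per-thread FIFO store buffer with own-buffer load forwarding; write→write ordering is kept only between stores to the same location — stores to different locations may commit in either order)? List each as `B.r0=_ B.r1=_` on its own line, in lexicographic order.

B.r0=0 B.r1=0
B.r0=0 B.r1=1
B.r0=1 B.r1=0
B.r0=1 B.r1=1

outcome vector order: (B.r0,B.r1)
|PSO outcomes| = 4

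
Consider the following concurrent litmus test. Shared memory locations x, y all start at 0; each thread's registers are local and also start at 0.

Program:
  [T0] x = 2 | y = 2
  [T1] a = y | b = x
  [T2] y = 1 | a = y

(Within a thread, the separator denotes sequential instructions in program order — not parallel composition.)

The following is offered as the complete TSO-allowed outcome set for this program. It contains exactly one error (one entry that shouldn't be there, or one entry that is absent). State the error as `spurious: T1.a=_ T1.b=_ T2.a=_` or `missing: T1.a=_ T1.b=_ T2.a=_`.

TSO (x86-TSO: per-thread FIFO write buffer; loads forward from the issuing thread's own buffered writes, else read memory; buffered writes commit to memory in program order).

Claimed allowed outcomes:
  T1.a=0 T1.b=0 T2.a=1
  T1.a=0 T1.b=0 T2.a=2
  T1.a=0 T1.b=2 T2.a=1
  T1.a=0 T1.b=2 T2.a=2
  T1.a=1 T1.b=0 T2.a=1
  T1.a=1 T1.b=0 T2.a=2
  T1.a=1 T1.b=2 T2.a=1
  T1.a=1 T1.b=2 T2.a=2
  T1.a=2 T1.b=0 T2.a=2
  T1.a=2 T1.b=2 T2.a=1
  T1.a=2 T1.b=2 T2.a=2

spurious: T1.a=2 T1.b=0 T2.a=2

outcome vector order: (T1.a,T1.b,T2.a)
[TSO] allowed = {001, 002, 021, 022, 101, 102, 121, 122, 221, 222}
claimed∖TSO = {202}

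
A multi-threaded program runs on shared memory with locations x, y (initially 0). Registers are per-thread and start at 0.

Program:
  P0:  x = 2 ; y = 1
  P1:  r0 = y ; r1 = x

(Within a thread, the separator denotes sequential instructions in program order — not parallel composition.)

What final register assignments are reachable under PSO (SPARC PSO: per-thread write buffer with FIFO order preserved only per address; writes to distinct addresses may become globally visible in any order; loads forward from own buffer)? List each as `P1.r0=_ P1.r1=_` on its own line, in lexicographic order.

outcome vector order: (P1.r0,P1.r1)
|PSO outcomes| = 4

P1.r0=0 P1.r1=0
P1.r0=0 P1.r1=2
P1.r0=1 P1.r1=0
P1.r0=1 P1.r1=2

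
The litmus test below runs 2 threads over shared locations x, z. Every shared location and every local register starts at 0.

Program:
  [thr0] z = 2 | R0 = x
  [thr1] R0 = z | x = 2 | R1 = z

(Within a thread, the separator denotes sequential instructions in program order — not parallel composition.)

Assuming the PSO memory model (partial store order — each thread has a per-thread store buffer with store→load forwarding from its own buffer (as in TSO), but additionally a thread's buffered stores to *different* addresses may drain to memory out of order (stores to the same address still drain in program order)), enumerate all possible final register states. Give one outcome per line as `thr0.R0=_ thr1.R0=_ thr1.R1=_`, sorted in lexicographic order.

thr0.R0=0 thr1.R0=0 thr1.R1=0
thr0.R0=0 thr1.R0=0 thr1.R1=2
thr0.R0=0 thr1.R0=2 thr1.R1=2
thr0.R0=2 thr1.R0=0 thr1.R1=0
thr0.R0=2 thr1.R0=0 thr1.R1=2
thr0.R0=2 thr1.R0=2 thr1.R1=2

outcome vector order: (thr0.R0,thr1.R0,thr1.R1)
|PSO outcomes| = 6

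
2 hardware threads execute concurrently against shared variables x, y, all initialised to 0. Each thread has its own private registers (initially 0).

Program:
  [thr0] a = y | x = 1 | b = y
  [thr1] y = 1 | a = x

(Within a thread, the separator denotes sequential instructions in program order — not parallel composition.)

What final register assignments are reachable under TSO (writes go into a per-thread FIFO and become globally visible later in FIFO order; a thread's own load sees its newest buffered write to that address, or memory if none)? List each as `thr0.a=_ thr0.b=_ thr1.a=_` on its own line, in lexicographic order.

outcome vector order: (thr0.a,thr0.b,thr1.a)
|TSO outcomes| = 6

thr0.a=0 thr0.b=0 thr1.a=0
thr0.a=0 thr0.b=0 thr1.a=1
thr0.a=0 thr0.b=1 thr1.a=0
thr0.a=0 thr0.b=1 thr1.a=1
thr0.a=1 thr0.b=1 thr1.a=0
thr0.a=1 thr0.b=1 thr1.a=1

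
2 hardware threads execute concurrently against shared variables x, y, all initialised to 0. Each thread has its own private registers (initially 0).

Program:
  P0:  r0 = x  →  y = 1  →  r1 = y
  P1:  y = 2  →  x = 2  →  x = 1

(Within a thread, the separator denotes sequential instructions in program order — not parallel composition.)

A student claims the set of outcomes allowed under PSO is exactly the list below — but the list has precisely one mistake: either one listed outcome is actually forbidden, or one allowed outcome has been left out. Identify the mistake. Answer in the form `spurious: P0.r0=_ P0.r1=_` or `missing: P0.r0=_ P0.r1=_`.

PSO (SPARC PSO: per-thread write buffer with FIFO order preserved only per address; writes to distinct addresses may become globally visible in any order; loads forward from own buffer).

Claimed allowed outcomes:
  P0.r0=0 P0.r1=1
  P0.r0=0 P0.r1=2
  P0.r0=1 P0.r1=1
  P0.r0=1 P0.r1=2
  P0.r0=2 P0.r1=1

outcome vector order: (P0.r0,P0.r1)
[PSO] allowed = {<0 1>, <0 2>, <1 1>, <1 2>, <2 1>, <2 2>}
PSO∖claimed = {<2 2>}

missing: P0.r0=2 P0.r1=2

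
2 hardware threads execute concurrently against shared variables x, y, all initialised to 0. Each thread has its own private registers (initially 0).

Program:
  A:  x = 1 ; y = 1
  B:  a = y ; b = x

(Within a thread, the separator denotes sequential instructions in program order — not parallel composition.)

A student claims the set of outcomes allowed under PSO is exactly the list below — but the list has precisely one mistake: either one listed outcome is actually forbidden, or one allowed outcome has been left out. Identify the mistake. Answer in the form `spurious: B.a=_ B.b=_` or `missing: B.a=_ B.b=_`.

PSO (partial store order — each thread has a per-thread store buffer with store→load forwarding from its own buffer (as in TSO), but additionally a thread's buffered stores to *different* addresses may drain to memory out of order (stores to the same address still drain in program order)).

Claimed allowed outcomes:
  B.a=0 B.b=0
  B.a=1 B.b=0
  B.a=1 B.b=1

outcome vector order: (B.a,B.b)
[PSO] allowed = {(0,0) (0,1) (1,0) (1,1)}
PSO∖claimed = {(0,1)}

missing: B.a=0 B.b=1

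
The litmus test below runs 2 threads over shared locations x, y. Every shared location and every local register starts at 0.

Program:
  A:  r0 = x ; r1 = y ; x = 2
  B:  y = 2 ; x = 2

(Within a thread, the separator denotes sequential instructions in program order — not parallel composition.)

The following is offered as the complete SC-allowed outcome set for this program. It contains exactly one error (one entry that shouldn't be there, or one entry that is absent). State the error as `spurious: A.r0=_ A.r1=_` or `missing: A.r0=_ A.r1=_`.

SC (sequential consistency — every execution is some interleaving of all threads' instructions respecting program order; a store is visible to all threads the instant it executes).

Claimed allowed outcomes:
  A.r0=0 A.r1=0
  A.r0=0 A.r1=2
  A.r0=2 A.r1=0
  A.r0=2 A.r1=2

spurious: A.r0=2 A.r1=0

outcome vector order: (A.r0,A.r1)
SC: 3 outcomes — {(0,0), (0,2), (2,2)}
claimed∖SC = {(2,0)}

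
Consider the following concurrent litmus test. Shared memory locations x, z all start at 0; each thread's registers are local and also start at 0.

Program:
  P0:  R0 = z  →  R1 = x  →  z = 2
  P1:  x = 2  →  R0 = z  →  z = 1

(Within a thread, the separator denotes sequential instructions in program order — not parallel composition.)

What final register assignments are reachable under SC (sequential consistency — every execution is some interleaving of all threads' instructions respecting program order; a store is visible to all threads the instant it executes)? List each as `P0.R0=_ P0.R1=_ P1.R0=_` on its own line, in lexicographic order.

P0.R0=0 P0.R1=0 P1.R0=0
P0.R0=0 P0.R1=0 P1.R0=2
P0.R0=0 P0.R1=2 P1.R0=0
P0.R0=0 P0.R1=2 P1.R0=2
P0.R0=1 P0.R1=2 P1.R0=0

outcome vector order: (P0.R0,P0.R1,P1.R0)
|SC outcomes| = 5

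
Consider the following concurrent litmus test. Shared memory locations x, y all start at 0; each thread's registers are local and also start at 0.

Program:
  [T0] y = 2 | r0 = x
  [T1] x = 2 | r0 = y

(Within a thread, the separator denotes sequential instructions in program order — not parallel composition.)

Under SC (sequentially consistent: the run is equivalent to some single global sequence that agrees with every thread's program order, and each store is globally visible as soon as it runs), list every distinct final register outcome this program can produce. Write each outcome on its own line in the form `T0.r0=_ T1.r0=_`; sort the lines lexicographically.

outcome vector order: (T0.r0,T1.r0)
|SC outcomes| = 3

T0.r0=0 T1.r0=2
T0.r0=2 T1.r0=0
T0.r0=2 T1.r0=2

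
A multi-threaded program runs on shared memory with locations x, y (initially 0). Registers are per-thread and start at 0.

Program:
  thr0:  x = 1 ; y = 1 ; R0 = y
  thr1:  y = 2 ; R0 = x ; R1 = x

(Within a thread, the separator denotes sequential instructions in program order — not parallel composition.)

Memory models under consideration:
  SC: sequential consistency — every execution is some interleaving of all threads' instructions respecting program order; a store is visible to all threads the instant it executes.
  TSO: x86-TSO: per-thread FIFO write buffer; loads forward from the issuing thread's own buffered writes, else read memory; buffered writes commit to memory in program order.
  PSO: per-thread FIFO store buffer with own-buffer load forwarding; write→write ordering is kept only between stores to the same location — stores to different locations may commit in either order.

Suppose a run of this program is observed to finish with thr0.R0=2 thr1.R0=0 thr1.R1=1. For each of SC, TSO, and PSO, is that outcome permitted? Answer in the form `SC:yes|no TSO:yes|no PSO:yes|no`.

outcome vector order: (thr0.R0,thr1.R0,thr1.R1)
[SC] allowed = {1/0/0; 1/0/1; 1/1/1; 2/1/1}
[TSO] allowed = {1/0/0; 1/0/1; 1/1/1; 2/0/0; 2/0/1; 2/1/1}
[PSO] allowed = {1/0/0; 1/0/1; 1/1/1; 2/0/0; 2/0/1; 2/1/1}
target 2/0/1 ∈ {TSO,PSO}

SC:no TSO:yes PSO:yes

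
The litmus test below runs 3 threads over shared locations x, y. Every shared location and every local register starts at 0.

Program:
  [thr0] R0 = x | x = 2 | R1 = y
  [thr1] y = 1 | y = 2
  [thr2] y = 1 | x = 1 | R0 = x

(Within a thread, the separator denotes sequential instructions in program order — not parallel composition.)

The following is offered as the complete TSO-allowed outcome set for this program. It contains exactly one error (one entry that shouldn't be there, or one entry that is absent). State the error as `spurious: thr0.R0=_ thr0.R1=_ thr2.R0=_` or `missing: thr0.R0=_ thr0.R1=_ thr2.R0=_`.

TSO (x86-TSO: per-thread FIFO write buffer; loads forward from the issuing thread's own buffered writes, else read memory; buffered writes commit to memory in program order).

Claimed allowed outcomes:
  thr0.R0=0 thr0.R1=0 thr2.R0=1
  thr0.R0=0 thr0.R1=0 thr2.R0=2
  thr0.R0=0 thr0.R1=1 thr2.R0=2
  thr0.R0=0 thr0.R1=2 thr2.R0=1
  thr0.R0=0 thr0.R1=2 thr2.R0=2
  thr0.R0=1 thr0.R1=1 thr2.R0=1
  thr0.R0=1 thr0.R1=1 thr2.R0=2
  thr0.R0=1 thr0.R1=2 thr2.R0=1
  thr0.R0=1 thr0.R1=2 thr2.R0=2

outcome vector order: (thr0.R0,thr0.R1,thr2.R0)
[TSO] allowed = {0/0/1, 0/0/2, 0/1/1, 0/1/2, 0/2/1, 0/2/2, 1/1/1, 1/1/2, 1/2/1, 1/2/2}
TSO∖claimed = {0/1/1}

missing: thr0.R0=0 thr0.R1=1 thr2.R0=1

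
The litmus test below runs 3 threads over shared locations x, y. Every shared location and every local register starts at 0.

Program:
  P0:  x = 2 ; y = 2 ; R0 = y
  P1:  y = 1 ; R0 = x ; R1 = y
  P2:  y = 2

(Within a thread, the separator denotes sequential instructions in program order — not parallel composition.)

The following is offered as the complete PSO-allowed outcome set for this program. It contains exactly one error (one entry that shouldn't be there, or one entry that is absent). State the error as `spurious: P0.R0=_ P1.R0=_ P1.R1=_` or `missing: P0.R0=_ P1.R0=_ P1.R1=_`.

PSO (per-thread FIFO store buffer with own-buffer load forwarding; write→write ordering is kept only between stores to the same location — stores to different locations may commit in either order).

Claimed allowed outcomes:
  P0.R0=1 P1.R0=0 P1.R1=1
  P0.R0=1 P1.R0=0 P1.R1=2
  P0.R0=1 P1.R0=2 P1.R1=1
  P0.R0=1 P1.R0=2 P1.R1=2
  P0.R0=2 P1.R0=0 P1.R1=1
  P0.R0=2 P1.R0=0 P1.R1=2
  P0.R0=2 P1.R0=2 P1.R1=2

missing: P0.R0=2 P1.R0=2 P1.R1=1

outcome vector order: (P0.R0,P1.R0,P1.R1)
under PSO → <1 0 1> <1 0 2> <1 2 1> <1 2 2> <2 0 1> <2 0 2> <2 2 1> <2 2 2>
PSO∖claimed = {<2 2 1>}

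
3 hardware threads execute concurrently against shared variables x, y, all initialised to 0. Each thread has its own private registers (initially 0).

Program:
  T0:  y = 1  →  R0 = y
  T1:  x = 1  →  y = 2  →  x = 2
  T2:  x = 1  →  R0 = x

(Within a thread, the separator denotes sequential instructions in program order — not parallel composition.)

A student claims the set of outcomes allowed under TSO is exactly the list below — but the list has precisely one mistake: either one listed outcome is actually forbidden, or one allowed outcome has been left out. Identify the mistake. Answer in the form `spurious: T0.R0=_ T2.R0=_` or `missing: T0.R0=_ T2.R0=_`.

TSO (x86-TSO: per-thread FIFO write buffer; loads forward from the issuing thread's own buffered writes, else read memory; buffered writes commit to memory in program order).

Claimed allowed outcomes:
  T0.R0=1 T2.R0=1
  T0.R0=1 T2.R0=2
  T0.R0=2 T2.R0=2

missing: T0.R0=2 T2.R0=1

outcome vector order: (T0.R0,T2.R0)
TSO: 4 outcomes — {11, 12, 21, 22}
TSO∖claimed = {21}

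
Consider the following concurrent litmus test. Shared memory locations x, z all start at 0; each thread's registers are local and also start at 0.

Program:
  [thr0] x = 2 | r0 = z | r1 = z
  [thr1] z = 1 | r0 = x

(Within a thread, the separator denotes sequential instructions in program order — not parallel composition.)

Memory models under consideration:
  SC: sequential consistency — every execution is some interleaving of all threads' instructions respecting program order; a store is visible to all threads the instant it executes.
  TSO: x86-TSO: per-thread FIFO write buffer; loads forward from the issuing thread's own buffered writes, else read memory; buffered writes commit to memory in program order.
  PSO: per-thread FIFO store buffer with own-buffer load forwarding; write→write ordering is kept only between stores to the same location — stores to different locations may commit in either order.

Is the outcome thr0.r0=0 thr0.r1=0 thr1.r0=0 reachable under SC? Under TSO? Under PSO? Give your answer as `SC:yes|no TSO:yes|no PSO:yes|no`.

SC:no TSO:yes PSO:yes

outcome vector order: (thr0.r0,thr0.r1,thr1.r0)
SC: 4 outcomes — {002; 012; 110; 112}
TSO: 6 outcomes — {000; 002; 010; 012; 110; 112}
PSO: 6 outcomes — {000; 002; 010; 012; 110; 112}
target 000 ∈ {TSO,PSO}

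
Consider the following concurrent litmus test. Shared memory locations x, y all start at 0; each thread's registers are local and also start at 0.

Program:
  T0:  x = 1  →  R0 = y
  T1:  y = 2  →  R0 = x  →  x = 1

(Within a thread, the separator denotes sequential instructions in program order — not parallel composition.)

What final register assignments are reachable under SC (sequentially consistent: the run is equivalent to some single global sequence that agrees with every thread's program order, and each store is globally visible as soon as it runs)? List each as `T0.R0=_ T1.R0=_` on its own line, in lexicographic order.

outcome vector order: (T0.R0,T1.R0)
|SC outcomes| = 3

T0.R0=0 T1.R0=1
T0.R0=2 T1.R0=0
T0.R0=2 T1.R0=1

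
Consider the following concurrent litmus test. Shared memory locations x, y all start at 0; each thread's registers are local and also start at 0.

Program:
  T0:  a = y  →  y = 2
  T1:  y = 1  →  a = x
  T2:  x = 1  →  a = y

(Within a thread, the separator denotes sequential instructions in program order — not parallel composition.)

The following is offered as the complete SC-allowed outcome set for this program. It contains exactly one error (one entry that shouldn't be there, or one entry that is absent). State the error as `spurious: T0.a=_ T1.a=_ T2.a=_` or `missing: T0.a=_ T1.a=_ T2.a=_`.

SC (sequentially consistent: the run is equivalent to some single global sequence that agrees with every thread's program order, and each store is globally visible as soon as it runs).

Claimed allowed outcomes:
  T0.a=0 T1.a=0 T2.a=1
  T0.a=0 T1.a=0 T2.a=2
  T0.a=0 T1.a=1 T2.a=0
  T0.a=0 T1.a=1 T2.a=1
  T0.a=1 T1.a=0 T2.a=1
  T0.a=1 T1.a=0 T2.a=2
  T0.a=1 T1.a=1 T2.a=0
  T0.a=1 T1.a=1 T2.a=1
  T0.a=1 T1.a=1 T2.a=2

outcome vector order: (T0.a,T1.a,T2.a)
SC: 10 outcomes — {<0 0 1>, <0 0 2>, <0 1 0>, <0 1 1>, <0 1 2>, <1 0 1>, <1 0 2>, <1 1 0>, <1 1 1>, <1 1 2>}
SC∖claimed = {<0 1 2>}

missing: T0.a=0 T1.a=1 T2.a=2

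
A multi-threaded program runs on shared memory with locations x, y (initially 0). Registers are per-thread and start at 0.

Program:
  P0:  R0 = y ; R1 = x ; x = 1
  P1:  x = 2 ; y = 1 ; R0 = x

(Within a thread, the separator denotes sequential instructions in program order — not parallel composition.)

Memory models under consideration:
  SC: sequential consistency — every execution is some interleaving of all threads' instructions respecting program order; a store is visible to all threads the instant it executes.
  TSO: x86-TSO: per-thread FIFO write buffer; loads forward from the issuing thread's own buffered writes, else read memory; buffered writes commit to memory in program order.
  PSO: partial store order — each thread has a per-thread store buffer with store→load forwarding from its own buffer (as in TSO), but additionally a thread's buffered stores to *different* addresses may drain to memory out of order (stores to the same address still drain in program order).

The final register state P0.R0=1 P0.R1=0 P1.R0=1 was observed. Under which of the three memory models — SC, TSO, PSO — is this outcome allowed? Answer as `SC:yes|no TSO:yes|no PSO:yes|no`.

SC:no TSO:no PSO:yes

outcome vector order: (P0.R0,P0.R1,P1.R0)
[SC] allowed = {001 002 021 022 121 122}
[TSO] allowed = {001 002 021 022 121 122}
[PSO] allowed = {001 002 021 022 101 102 121 122}
target 101 ∈ {PSO}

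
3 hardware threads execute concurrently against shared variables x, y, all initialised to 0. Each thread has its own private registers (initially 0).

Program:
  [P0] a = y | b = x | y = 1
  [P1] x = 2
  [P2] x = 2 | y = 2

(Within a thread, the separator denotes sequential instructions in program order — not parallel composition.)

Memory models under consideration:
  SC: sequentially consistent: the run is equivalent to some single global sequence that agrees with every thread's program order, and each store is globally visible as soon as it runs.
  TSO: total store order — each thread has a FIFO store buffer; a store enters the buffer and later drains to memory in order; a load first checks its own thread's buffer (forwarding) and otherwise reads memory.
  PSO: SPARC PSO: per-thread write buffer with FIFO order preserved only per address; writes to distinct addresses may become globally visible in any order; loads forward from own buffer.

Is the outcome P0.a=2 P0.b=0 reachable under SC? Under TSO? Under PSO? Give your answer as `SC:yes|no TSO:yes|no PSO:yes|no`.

SC:no TSO:no PSO:yes

outcome vector order: (P0.a,P0.b)
SC (3): <0 0>; <0 2>; <2 2>
TSO (3): <0 0>; <0 2>; <2 2>
PSO (4): <0 0>; <0 2>; <2 0>; <2 2>
target <2 0> ∈ {PSO}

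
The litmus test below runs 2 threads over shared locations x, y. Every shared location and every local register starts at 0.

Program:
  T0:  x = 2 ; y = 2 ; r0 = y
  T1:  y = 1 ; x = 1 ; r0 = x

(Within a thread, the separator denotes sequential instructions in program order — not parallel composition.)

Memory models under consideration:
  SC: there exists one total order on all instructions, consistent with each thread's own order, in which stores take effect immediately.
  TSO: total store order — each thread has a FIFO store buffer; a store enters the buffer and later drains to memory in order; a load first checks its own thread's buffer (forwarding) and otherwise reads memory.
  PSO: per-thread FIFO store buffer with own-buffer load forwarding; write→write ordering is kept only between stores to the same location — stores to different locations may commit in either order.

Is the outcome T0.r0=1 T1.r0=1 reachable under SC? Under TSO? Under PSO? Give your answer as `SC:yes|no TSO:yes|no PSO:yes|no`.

SC:yes TSO:yes PSO:yes

outcome vector order: (T0.r0,T1.r0)
under SC → 11; 21; 22
under TSO → 11; 21; 22
under PSO → 11; 12; 21; 22
target 11 ∈ {SC,TSO,PSO}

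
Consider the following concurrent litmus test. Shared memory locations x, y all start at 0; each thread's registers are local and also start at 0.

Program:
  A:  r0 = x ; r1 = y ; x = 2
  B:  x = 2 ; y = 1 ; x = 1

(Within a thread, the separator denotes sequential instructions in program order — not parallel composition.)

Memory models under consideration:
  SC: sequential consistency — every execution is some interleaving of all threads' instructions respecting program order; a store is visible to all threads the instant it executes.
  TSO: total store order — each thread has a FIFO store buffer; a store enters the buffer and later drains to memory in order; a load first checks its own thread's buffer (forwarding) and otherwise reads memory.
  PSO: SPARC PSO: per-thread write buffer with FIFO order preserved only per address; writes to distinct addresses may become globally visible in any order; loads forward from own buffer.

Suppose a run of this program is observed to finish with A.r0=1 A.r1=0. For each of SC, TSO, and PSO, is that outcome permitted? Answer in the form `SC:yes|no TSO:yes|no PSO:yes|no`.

outcome vector order: (A.r0,A.r1)
[SC] allowed = {0/0, 0/1, 1/1, 2/0, 2/1}
[TSO] allowed = {0/0, 0/1, 1/1, 2/0, 2/1}
[PSO] allowed = {0/0, 0/1, 1/0, 1/1, 2/0, 2/1}
target 1/0 ∈ {PSO}

SC:no TSO:no PSO:yes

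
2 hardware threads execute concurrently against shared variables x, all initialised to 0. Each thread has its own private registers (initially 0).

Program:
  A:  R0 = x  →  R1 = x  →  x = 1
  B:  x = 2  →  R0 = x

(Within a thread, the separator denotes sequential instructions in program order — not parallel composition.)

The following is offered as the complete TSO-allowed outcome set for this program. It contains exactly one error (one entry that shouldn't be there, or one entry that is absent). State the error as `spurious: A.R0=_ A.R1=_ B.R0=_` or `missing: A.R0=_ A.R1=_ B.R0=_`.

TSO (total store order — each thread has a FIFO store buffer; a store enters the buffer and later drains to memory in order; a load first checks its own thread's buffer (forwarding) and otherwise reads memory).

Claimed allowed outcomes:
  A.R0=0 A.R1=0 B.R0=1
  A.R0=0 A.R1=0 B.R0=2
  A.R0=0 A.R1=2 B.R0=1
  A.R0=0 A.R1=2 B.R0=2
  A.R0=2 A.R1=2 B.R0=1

outcome vector order: (A.R0,A.R1,B.R0)
TSO: 6 outcomes — {(0,0,1), (0,0,2), (0,2,1), (0,2,2), (2,2,1), (2,2,2)}
TSO∖claimed = {(2,2,2)}

missing: A.R0=2 A.R1=2 B.R0=2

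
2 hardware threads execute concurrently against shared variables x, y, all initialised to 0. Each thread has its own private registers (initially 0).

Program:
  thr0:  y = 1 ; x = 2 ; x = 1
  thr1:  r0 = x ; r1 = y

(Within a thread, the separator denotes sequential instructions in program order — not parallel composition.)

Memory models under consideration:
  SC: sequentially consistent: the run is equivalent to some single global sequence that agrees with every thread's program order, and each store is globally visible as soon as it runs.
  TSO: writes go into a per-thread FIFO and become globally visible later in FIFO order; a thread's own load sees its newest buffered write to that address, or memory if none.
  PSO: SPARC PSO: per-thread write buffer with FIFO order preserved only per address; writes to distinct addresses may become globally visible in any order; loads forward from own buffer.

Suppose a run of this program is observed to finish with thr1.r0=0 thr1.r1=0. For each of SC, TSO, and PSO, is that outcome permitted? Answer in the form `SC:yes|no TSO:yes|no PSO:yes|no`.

SC:yes TSO:yes PSO:yes

outcome vector order: (thr1.r0,thr1.r1)
[SC] allowed = {0/0; 0/1; 1/1; 2/1}
[TSO] allowed = {0/0; 0/1; 1/1; 2/1}
[PSO] allowed = {0/0; 0/1; 1/0; 1/1; 2/0; 2/1}
target 0/0 ∈ {SC,TSO,PSO}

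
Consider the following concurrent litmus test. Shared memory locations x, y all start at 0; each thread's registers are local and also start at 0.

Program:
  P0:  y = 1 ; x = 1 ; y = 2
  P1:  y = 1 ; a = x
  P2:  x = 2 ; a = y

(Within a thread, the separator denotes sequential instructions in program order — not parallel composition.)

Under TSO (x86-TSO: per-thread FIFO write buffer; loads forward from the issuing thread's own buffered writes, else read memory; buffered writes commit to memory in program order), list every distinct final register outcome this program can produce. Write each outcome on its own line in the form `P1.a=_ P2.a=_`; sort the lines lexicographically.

outcome vector order: (P1.a,P2.a)
|TSO outcomes| = 9

P1.a=0 P2.a=0
P1.a=0 P2.a=1
P1.a=0 P2.a=2
P1.a=1 P2.a=0
P1.a=1 P2.a=1
P1.a=1 P2.a=2
P1.a=2 P2.a=0
P1.a=2 P2.a=1
P1.a=2 P2.a=2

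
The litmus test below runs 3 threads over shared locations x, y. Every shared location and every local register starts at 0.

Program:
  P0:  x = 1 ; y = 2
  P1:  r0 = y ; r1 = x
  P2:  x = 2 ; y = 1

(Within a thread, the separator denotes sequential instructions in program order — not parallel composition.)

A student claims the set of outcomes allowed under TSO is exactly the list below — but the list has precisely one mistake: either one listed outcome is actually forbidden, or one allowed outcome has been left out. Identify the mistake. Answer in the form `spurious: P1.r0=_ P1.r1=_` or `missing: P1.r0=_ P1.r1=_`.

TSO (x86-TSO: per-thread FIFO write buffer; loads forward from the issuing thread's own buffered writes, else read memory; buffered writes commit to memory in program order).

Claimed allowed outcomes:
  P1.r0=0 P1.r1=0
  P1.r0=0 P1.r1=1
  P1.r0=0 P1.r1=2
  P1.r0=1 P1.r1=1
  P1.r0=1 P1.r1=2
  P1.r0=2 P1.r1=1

missing: P1.r0=2 P1.r1=2

outcome vector order: (P1.r0,P1.r1)
[TSO] allowed = {<0 0> <0 1> <0 2> <1 1> <1 2> <2 1> <2 2>}
TSO∖claimed = {<2 2>}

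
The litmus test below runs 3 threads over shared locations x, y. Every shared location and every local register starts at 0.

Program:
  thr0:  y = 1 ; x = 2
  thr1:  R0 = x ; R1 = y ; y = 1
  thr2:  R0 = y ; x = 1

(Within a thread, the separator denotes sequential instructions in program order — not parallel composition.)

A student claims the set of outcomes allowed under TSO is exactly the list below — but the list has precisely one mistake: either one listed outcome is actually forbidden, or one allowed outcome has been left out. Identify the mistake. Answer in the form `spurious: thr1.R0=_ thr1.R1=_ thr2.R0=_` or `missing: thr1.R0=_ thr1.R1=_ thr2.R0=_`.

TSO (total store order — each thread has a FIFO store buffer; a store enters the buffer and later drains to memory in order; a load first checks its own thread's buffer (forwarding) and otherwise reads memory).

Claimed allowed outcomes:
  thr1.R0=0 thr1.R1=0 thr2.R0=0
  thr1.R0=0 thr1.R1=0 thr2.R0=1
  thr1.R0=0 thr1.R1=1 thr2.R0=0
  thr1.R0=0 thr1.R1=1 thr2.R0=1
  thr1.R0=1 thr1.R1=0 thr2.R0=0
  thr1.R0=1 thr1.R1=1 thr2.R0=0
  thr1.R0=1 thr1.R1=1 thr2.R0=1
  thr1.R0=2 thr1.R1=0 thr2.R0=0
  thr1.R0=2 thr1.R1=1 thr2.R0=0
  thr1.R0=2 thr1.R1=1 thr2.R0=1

outcome vector order: (thr1.R0,thr1.R1,thr2.R0)
[TSO] allowed = {(0,0,0), (0,0,1), (0,1,0), (0,1,1), (1,0,0), (1,1,0), (1,1,1), (2,1,0), (2,1,1)}
claimed∖TSO = {(2,0,0)}

spurious: thr1.R0=2 thr1.R1=0 thr2.R0=0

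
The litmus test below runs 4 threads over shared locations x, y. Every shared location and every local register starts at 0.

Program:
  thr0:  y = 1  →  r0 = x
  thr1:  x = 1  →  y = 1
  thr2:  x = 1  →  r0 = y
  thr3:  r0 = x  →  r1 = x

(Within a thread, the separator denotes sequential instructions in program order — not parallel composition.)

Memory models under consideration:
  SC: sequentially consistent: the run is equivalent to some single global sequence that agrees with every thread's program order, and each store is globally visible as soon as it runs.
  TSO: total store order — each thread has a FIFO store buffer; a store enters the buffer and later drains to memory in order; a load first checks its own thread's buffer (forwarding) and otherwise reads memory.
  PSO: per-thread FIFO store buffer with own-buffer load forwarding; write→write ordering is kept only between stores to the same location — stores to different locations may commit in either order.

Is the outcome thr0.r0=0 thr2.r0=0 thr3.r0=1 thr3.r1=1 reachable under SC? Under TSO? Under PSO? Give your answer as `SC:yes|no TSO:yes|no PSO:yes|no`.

SC:no TSO:yes PSO:yes

outcome vector order: (thr0.r0,thr2.r0,thr3.r0,thr3.r1)
under SC → 0/1/0/0; 0/1/0/1; 0/1/1/1; 1/0/0/0; 1/0/0/1; 1/0/1/1; 1/1/0/0; 1/1/0/1; 1/1/1/1
under TSO → 0/0/0/0; 0/0/0/1; 0/0/1/1; 0/1/0/0; 0/1/0/1; 0/1/1/1; 1/0/0/0; 1/0/0/1; 1/0/1/1; 1/1/0/0; 1/1/0/1; 1/1/1/1
under PSO → 0/0/0/0; 0/0/0/1; 0/0/1/1; 0/1/0/0; 0/1/0/1; 0/1/1/1; 1/0/0/0; 1/0/0/1; 1/0/1/1; 1/1/0/0; 1/1/0/1; 1/1/1/1
target 0/0/1/1 ∈ {TSO,PSO}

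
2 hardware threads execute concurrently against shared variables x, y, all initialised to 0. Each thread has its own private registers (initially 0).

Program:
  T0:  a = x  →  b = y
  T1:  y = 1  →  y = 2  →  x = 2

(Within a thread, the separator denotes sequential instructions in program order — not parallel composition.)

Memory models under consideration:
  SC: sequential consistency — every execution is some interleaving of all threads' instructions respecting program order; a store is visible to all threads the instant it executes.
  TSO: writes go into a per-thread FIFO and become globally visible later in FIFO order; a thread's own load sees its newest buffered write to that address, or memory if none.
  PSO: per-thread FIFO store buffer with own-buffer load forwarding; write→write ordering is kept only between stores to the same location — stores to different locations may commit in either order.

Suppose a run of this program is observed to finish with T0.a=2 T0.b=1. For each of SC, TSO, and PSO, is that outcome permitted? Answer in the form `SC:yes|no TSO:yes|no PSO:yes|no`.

outcome vector order: (T0.a,T0.b)
SC (4): 00, 01, 02, 22
TSO (4): 00, 01, 02, 22
PSO (6): 00, 01, 02, 20, 21, 22
target 21 ∈ {PSO}

SC:no TSO:no PSO:yes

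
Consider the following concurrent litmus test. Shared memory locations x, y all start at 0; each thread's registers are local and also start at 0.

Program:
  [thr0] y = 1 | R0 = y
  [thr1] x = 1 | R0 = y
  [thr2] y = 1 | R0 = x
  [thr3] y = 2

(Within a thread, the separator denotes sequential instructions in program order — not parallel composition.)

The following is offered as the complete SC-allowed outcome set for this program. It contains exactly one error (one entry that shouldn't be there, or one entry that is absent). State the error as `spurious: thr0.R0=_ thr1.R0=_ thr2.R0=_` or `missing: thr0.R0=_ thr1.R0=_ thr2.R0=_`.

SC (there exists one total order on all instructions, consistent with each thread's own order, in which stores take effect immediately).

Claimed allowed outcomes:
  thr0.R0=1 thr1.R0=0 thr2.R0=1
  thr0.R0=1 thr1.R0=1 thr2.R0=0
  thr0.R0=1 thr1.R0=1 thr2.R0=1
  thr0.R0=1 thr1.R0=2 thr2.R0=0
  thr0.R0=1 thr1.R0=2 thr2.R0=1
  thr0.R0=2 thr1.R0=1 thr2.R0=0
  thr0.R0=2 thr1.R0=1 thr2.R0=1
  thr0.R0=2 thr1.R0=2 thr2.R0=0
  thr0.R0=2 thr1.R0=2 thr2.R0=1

outcome vector order: (thr0.R0,thr1.R0,thr2.R0)
SC: 10 outcomes — {1/0/1, 1/1/0, 1/1/1, 1/2/0, 1/2/1, 2/0/1, 2/1/0, 2/1/1, 2/2/0, 2/2/1}
SC∖claimed = {2/0/1}

missing: thr0.R0=2 thr1.R0=0 thr2.R0=1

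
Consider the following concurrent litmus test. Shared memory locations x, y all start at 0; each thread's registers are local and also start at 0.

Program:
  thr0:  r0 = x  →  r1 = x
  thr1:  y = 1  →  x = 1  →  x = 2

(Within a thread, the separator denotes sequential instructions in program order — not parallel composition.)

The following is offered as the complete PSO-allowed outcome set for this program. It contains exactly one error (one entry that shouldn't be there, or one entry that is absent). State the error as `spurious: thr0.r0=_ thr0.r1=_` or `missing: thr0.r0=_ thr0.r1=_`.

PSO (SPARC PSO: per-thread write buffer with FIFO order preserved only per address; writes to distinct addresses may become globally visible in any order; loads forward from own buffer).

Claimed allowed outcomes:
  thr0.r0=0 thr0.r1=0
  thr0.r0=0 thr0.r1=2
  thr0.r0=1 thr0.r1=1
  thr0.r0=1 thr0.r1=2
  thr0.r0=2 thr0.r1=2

outcome vector order: (thr0.r0,thr0.r1)
under PSO → (0,0), (0,1), (0,2), (1,1), (1,2), (2,2)
PSO∖claimed = {(0,1)}

missing: thr0.r0=0 thr0.r1=1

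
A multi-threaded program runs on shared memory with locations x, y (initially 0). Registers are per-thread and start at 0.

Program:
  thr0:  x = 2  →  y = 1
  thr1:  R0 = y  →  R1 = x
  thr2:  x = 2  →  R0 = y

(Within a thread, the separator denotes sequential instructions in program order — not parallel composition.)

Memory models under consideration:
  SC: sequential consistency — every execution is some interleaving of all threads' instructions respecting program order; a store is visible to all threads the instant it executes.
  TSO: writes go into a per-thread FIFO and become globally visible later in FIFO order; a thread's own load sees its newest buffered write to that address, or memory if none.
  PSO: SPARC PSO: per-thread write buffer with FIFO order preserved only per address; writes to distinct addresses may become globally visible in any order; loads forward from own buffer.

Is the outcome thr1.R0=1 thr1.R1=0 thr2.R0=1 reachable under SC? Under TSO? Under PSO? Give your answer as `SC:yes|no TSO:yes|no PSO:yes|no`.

outcome vector order: (thr1.R0,thr1.R1,thr2.R0)
SC (6): 0/0/0; 0/0/1; 0/2/0; 0/2/1; 1/2/0; 1/2/1
TSO (6): 0/0/0; 0/0/1; 0/2/0; 0/2/1; 1/2/0; 1/2/1
PSO (8): 0/0/0; 0/0/1; 0/2/0; 0/2/1; 1/0/0; 1/0/1; 1/2/0; 1/2/1
target 1/0/1 ∈ {PSO}

SC:no TSO:no PSO:yes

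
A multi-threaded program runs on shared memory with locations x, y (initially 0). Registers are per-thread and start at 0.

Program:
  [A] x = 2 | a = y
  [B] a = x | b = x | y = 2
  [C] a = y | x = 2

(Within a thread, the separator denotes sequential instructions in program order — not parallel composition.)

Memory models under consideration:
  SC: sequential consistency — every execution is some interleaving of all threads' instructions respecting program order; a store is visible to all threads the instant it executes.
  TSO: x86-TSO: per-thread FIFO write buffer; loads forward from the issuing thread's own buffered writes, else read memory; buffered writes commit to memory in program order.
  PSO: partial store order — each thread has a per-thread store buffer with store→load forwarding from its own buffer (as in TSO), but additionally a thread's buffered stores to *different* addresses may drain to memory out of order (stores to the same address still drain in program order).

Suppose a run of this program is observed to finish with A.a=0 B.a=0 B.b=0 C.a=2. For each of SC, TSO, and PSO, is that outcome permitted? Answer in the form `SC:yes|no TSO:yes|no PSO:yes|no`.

outcome vector order: (A.a,B.a,B.b,C.a)
under SC → 0/0/0/0; 0/0/0/2; 0/0/2/0; 0/0/2/2; 0/2/2/0; 0/2/2/2; 2/0/0/0; 2/0/0/2; 2/0/2/0; 2/0/2/2; 2/2/2/0; 2/2/2/2
under TSO → 0/0/0/0; 0/0/0/2; 0/0/2/0; 0/0/2/2; 0/2/2/0; 0/2/2/2; 2/0/0/0; 2/0/0/2; 2/0/2/0; 2/0/2/2; 2/2/2/0; 2/2/2/2
under PSO → 0/0/0/0; 0/0/0/2; 0/0/2/0; 0/0/2/2; 0/2/2/0; 0/2/2/2; 2/0/0/0; 2/0/0/2; 2/0/2/0; 2/0/2/2; 2/2/2/0; 2/2/2/2
target 0/0/0/2 ∈ {SC,TSO,PSO}

SC:yes TSO:yes PSO:yes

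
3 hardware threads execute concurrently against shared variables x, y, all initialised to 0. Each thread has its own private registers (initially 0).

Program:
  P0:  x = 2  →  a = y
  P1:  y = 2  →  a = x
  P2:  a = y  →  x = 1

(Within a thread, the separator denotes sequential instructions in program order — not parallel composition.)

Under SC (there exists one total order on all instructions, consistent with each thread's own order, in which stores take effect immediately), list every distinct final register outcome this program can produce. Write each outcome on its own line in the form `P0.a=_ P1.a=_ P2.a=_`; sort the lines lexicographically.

outcome vector order: (P0.a,P1.a,P2.a)
|SC outcomes| = 10

P0.a=0 P1.a=1 P2.a=0
P0.a=0 P1.a=1 P2.a=2
P0.a=0 P1.a=2 P2.a=0
P0.a=0 P1.a=2 P2.a=2
P0.a=2 P1.a=0 P2.a=0
P0.a=2 P1.a=0 P2.a=2
P0.a=2 P1.a=1 P2.a=0
P0.a=2 P1.a=1 P2.a=2
P0.a=2 P1.a=2 P2.a=0
P0.a=2 P1.a=2 P2.a=2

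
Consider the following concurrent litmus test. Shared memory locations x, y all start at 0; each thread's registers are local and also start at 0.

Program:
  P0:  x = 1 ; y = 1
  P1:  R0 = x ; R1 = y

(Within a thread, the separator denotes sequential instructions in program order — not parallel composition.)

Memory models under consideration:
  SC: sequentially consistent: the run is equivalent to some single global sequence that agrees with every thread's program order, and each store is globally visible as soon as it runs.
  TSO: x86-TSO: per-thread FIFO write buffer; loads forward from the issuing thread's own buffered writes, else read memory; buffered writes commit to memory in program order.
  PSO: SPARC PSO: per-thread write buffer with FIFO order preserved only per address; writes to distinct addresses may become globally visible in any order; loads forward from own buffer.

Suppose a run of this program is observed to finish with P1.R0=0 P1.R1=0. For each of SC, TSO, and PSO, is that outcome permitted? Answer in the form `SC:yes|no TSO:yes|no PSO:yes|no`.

SC:yes TSO:yes PSO:yes

outcome vector order: (P1.R0,P1.R1)
[SC] allowed = {00; 01; 10; 11}
[TSO] allowed = {00; 01; 10; 11}
[PSO] allowed = {00; 01; 10; 11}
target 00 ∈ {SC,TSO,PSO}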